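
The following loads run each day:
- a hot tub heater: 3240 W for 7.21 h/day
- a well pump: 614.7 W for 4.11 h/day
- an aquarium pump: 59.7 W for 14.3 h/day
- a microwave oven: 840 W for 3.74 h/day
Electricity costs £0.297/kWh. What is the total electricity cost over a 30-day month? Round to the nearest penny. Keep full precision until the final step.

£266.25

hot tub heater: 3240 W × 7.21 h × 30 d = 700,812 Wh = 700.8 kWh
well pump: 614.7 W × 4.11 h × 30 d = 75,793 Wh = 75.79 kWh
aquarium pump: 59.7 W × 14.3 h × 30 d = 25,611 Wh = 25.61 kWh
microwave oven: 840 W × 3.74 h × 30 d = 94,248 Wh = 94.25 kWh
Total energy = 700.8 + 75.79 + 25.61 + 94.25 = 896.5 kWh
Cost = 896.5 kWh × £0.297 = £266.25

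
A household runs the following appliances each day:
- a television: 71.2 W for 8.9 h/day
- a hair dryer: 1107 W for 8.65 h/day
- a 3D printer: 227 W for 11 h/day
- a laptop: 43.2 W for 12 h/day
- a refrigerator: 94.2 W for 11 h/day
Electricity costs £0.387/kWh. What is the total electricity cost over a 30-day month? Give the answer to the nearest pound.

£166

television: 71.2 W × 8.9 h × 30 d = 19,010 Wh = 19.01 kWh
hair dryer: 1107 W × 8.65 h × 30 d = 287,267 Wh = 287.3 kWh
3D printer: 227 W × 11 h × 30 d = 74,910 Wh = 74.91 kWh
laptop: 43.2 W × 12 h × 30 d = 15,552 Wh = 15.55 kWh
refrigerator: 94.2 W × 11 h × 30 d = 31,086 Wh = 31.09 kWh
Total energy = 19.01 + 287.3 + 74.91 + 15.55 + 31.09 = 427.8 kWh
Cost = 427.8 kWh × £0.387 = £165.57 ≈ £166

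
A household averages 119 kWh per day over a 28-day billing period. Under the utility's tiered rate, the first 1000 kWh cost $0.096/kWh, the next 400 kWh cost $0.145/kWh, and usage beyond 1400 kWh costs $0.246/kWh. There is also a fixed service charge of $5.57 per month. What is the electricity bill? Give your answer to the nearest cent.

$634.84

Usage = 119 kWh/day × 28 days = 3332 kWh
First 1000 kWh × $0.096 = $96.00
Next 400 kWh × $0.145 = $58.00
Remaining 1932 kWh × $0.246 = $475.27
Energy charge = $629.27; + service $5.57 = $634.84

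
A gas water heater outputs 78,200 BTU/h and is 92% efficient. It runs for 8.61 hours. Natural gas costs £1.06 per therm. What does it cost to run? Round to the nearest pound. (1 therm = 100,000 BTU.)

£8

Heat delivered = 78,200 BTU/h × 8.61 h = 673,302 BTU
Gas input = 673,302 / 0.92 = 731,850 BTU
= 731,850 / 100,000 = 7.319 therm
Cost = 7.319 × £1.06/therm = £7.76 ≈ £8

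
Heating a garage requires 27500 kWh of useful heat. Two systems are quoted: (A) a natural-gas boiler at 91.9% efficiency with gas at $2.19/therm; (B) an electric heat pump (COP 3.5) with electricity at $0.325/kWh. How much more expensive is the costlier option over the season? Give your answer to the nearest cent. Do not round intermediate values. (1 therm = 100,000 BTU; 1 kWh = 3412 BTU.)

Heat load = 27500 kWh × 3412 = 93,830,000 BTU
Gas: input = 93,830,000 / 0.919 = 102,100,109 BTU = 1,021 therm → 1,021 × $2.19 = $2,235.99
Heat pump: 93,830,000 BTU / 3412 = 27,500 kWh heat; / 3.5 = 7,857 kWh in → × $0.325 = $2,553.57
Difference = |$2,235.99 − $2,553.57| = $317.58

$317.58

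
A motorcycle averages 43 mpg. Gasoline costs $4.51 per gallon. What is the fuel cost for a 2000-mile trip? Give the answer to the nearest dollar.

$210

Fuel = 2000 mi / 43 mpg = 46.51 gal
Cost = 46.51 gal × $4.51/gal = $209.77 ≈ $210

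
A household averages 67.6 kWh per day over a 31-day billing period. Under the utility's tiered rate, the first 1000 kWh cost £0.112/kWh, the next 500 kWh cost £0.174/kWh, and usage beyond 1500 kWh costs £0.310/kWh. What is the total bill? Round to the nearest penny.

£383.64

Usage = 67.6 kWh/day × 31 days = 2095.6 kWh
First 1000 kWh × £0.112 = £112.00
Next 500 kWh × £0.174 = £87.00
Remaining 595.6 kWh × £0.310 = £184.64
Total = £383.64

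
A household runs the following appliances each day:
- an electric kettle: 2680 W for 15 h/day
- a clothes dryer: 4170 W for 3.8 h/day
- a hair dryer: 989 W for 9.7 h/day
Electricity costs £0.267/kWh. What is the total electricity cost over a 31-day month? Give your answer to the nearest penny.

electric kettle: 2680 W × 15 h × 31 d = 1,246,200 Wh = 1,246 kWh
clothes dryer: 4170 W × 3.8 h × 31 d = 491,226 Wh = 491.2 kWh
hair dryer: 989 W × 9.7 h × 31 d = 297,392 Wh = 297.4 kWh
Total energy = 1,246 + 491.2 + 297.4 = 2,035 kWh
Cost = 2,035 kWh × £0.267 = £543.30

£543.30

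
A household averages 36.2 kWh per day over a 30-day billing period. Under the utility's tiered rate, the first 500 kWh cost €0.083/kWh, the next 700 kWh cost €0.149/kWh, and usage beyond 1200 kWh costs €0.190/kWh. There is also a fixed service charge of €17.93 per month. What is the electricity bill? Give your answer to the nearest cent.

Usage = 36.2 kWh/day × 30 days = 1086 kWh
First 500 kWh × €0.083 = €41.50
Next 586 kWh × €0.149 = €87.31
Remaining tier: 0 kWh (not reached)
Energy charge = €128.81; + service €17.93 = €146.74

€146.74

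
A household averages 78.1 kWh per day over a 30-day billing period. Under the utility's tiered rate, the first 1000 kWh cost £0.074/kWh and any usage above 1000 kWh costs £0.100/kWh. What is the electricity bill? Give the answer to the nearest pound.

£208

Usage = 78.1 kWh/day × 30 days = 2343 kWh
First 1000 kWh × £0.074 = £74.00
Remaining 1343 kWh × £0.100 = £134.30
Total = £208.30 ≈ £208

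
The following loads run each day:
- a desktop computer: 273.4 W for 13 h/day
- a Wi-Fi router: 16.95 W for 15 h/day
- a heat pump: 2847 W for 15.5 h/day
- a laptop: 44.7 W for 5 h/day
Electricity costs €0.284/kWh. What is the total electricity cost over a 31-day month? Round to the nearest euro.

€424

desktop computer: 273.4 W × 13 h × 31 d = 110,180 Wh = 110.2 kWh
Wi-Fi router: 16.95 W × 15 h × 31 d = 7,882 Wh = 7.882 kWh
heat pump: 2847 W × 15.5 h × 31 d = 1,367,984 Wh = 1,368 kWh
laptop: 44.7 W × 5 h × 31 d = 6,928 Wh = 6.928 kWh
Total energy = 110.2 + 7.882 + 1,368 + 6.928 = 1,493 kWh
Cost = 1,493 kWh × €0.284 = €424.00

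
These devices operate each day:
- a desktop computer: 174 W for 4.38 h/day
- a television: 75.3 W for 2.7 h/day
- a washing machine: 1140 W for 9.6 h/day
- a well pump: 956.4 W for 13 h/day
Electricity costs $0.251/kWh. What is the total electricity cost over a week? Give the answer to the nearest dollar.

$43

desktop computer: 174 W × 4.38 h × 7 d = 5,335 Wh = 5.335 kWh
television: 75.3 W × 2.7 h × 7 d = 1,423 Wh = 1.423 kWh
washing machine: 1140 W × 9.6 h × 7 d = 76,608 Wh = 76.61 kWh
well pump: 956.4 W × 13 h × 7 d = 87,032 Wh = 87.03 kWh
Total energy = 5.335 + 1.423 + 76.61 + 87.03 = 170.4 kWh
Cost = 170.4 kWh × $0.251 = $42.77 ≈ $43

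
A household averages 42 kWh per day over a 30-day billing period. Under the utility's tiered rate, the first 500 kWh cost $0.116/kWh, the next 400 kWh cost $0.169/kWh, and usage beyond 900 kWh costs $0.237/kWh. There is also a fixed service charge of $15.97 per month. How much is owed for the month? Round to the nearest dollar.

Usage = 42 kWh/day × 30 days = 1260 kWh
First 500 kWh × $0.116 = $58.00
Next 400 kWh × $0.169 = $67.60
Remaining 360 kWh × $0.237 = $85.32
Energy charge = $210.92; + service $15.97 = $226.89 ≈ $227

$227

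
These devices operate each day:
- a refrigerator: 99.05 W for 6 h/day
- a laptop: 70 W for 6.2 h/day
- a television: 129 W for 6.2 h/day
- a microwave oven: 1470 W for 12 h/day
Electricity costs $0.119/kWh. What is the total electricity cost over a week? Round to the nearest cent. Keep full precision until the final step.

$16.22

refrigerator: 99.05 W × 6 h × 7 d = 4,160 Wh = 4.16 kWh
laptop: 70 W × 6.2 h × 7 d = 3,038 Wh = 3.038 kWh
television: 129 W × 6.2 h × 7 d = 5,599 Wh = 5.599 kWh
microwave oven: 1470 W × 12 h × 7 d = 123,480 Wh = 123.5 kWh
Total energy = 4.16 + 3.038 + 5.599 + 123.5 = 136.3 kWh
Cost = 136.3 kWh × $0.119 = $16.22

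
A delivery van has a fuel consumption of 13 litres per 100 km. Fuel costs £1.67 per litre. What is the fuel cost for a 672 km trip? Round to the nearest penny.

Fuel = 13 L/100 km × 672 km / 100 = 87.36 L
Cost = 87.36 L × £1.67/L = £145.89

£145.89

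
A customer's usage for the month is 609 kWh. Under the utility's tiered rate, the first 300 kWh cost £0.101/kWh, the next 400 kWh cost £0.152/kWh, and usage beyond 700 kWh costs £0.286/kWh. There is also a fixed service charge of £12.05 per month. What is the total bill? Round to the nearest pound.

First 300 kWh × £0.101 = £30.30
Next 309 kWh × £0.152 = £46.97
Remaining tier: 0 kWh (not reached)
Energy charge = £77.27; + service £12.05 = £89.32 ≈ £89

£89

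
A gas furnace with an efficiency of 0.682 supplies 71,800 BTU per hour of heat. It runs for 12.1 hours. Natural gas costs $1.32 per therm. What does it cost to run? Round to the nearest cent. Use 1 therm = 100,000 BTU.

$16.82

Heat delivered = 71,800 BTU/h × 12.1 h = 868,780 BTU
Gas input = 868,780 / 0.682 = 1,273,871 BTU
= 1,273,871 / 100,000 = 12.74 therm
Cost = 12.74 × $1.32/therm = $16.82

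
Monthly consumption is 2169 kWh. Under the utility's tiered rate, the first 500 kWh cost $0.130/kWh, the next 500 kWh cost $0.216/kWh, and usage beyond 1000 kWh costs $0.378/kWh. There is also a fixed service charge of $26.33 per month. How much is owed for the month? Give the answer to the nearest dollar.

$641

First 500 kWh × $0.130 = $65.00
Next 500 kWh × $0.216 = $108.00
Remaining 1169 kWh × $0.378 = $441.88
Energy charge = $614.88; + service $26.33 = $641.21 ≈ $641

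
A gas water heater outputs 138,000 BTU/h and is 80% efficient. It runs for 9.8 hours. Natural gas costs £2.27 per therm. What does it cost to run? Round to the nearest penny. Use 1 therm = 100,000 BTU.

Heat delivered = 138,000 BTU/h × 9.8 h = 1,352,400 BTU
Gas input = 1,352,400 / 0.80 = 1,690,500 BTU
= 1,690,500 / 100,000 = 16.91 therm
Cost = 16.91 × £2.27/therm = £38.37

£38.37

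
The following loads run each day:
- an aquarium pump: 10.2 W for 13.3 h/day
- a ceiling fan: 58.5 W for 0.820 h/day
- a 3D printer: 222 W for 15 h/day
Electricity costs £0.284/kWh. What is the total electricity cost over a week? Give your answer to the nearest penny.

£6.99

aquarium pump: 10.2 W × 13.3 h × 7 d = 950 Wh = 0.9496 kWh
ceiling fan: 58.5 W × 0.820 h × 7 d = 336 Wh = 0.3358 kWh
3D printer: 222 W × 15 h × 7 d = 23,310 Wh = 23.31 kWh
Total energy = 0.9496 + 0.3358 + 23.31 = 24.6 kWh
Cost = 24.6 kWh × £0.284 = £6.99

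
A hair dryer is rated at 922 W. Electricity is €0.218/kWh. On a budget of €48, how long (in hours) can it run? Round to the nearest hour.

Energy budget = €48 / €0.218 per kWh = 220.2 kWh = 220,183 Wh
Runtime = 220,183 Wh / 922 W = 238.8 h

239 h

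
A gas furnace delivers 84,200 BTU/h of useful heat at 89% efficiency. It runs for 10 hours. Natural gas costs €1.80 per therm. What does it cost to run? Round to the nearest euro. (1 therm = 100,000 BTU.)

€17

Heat delivered = 84,200 BTU/h × 10 h = 842,000 BTU
Gas input = 842,000 / 0.89 = 946,067 BTU
= 946,067 / 100,000 = 9.461 therm
Cost = 9.461 × €1.80/therm = €17.03 ≈ €17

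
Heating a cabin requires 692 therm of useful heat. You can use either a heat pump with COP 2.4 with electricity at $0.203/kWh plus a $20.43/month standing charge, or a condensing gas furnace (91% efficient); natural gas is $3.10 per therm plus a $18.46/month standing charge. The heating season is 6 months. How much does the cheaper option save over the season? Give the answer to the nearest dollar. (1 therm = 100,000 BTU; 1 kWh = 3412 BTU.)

$630

Heat load = 692 therm × 100,000 = 69,200,000 BTU
Gas: input = 69,200,000 / 0.91 = 76,043,956 BTU = 760.4 therm → 760.4 × $3.10 = $2,357.36; + 6 × $18.46 standing = $2,468.12
Heat pump: 69,200,000 BTU / 3412 = 20,280 kWh heat; / 2.4 = 8,451 kWh in → × $0.203 = $1,715.47; + 6 × $20.43 standing = $1,838.05
Difference = |$2,468.12 − $1,838.05| = $630.08 ≈ $630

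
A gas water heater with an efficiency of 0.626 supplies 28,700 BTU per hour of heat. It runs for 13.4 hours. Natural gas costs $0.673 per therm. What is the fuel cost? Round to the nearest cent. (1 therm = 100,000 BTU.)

Heat delivered = 28,700 BTU/h × 13.4 h = 384,580 BTU
Gas input = 384,580 / 0.626 = 614,345 BTU
= 614,345 / 100,000 = 6.143 therm
Cost = 6.143 × $0.673/therm = $4.13

$4.13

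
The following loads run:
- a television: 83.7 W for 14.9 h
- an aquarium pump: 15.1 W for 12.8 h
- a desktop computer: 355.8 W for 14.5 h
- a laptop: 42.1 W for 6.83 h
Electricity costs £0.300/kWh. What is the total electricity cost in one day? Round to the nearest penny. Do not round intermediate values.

£2.07

television: 83.7 W × 14.9 h = 1,247 Wh = 1.247 kWh
aquarium pump: 15.1 W × 12.8 h = 193 Wh = 0.1933 kWh
desktop computer: 355.8 W × 14.5 h = 5,159 Wh = 5.159 kWh
laptop: 42.1 W × 6.83 h = 288 Wh = 0.2875 kWh
Total energy = 1.247 + 0.1933 + 5.159 + 0.2875 = 6.887 kWh
Cost = 6.887 kWh × £0.300 = £2.07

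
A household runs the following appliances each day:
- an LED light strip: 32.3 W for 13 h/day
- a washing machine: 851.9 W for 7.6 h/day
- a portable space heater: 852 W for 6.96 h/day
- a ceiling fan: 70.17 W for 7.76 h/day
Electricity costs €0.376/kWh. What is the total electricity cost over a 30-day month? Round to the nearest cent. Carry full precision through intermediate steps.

LED light strip: 32.3 W × 13 h × 30 d = 12,597 Wh = 12.6 kWh
washing machine: 851.9 W × 7.6 h × 30 d = 194,233 Wh = 194.2 kWh
portable space heater: 852 W × 6.96 h × 30 d = 177,898 Wh = 177.9 kWh
ceiling fan: 70.17 W × 7.76 h × 30 d = 16,336 Wh = 16.34 kWh
Total energy = 12.6 + 194.2 + 177.9 + 16.34 = 401.1 kWh
Cost = 401.1 kWh × €0.376 = €150.80

€150.80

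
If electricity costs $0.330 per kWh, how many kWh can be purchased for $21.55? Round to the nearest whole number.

65 kWh

$21.55 / $0.330 per kWh = 65.3 kWh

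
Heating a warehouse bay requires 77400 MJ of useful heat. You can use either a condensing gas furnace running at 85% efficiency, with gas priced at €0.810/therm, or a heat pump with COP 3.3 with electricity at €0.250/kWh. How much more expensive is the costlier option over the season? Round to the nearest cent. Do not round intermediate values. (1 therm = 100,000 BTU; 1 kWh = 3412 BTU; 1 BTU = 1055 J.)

Heat load = 77400 MJ = 77,400,000,000 J / 1055 = 73,364,929 BTU
Gas: input = 73,364,929 / 0.85 = 86,311,681 BTU = 863.1 therm → 863.1 × €0.810 = €699.12
Heat pump: 73,364,929 BTU / 3412 = 21,500 kWh heat; / 3.3 = 6,516 kWh in → × €0.250 = €1,628.94
Difference = |€699.12 − €1,628.94| = €929.82

€929.82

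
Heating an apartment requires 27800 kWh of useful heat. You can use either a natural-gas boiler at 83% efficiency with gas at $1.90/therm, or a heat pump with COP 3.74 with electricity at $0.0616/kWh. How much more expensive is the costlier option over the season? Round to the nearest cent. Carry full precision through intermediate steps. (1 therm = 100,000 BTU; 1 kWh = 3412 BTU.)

$1713.47

Heat load = 27800 kWh × 3412 = 94,853,600 BTU
Gas: input = 94,853,600 / 0.83 = 114,281,446 BTU = 1,143 therm → 1,143 × $1.90 = $2,171.35
Heat pump: 94,853,600 BTU / 3412 = 27,800 kWh heat; / 3.74 = 7,433 kWh in → × $0.0616 = $457.88
Difference = |$2,171.35 − $457.88| = $1,713.47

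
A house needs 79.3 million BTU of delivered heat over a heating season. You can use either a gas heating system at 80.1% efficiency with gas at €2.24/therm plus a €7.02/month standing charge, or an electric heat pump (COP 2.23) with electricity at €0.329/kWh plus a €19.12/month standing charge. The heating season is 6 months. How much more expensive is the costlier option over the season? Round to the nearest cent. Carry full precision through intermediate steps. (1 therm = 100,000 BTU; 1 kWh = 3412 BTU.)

€1283.88

Heat load = 79.3 × 10⁶ BTU = 79,300,000 BTU
Gas: input = 79,300,000 / 0.801 = 99,001,248 BTU = 990 therm → 990 × €2.24 = €2,217.63; + 6 × €7.02 standing = €2,259.75
Heat pump: 79,300,000 BTU / 3412 = 23,240 kWh heat; / 2.23 = 10,420 kWh in → × €0.329 = €3,428.90; + 6 × €19.12 standing = €3,543.62
Difference = |€2,259.75 − €3,543.62| = €1,283.88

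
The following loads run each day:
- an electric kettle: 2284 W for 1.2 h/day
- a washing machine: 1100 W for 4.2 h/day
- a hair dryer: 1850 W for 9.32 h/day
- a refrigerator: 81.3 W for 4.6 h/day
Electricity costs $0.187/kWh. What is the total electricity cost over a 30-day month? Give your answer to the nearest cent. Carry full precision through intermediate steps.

electric kettle: 2284 W × 1.2 h × 30 d = 82,224 Wh = 82.22 kWh
washing machine: 1100 W × 4.2 h × 30 d = 138,600 Wh = 138.6 kWh
hair dryer: 1850 W × 9.32 h × 30 d = 517,260 Wh = 517.3 kWh
refrigerator: 81.3 W × 4.6 h × 30 d = 11,219 Wh = 11.22 kWh
Total energy = 82.22 + 138.6 + 517.3 + 11.22 = 749.3 kWh
Cost = 749.3 kWh × $0.187 = $140.12

$140.12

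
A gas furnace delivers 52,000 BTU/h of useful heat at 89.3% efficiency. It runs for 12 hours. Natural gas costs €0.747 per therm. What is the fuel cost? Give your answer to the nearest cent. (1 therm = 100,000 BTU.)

Heat delivered = 52,000 BTU/h × 12 h = 624,000 BTU
Gas input = 624,000 / 0.893 = 698,768 BTU
= 698,768 / 100,000 = 6.988 therm
Cost = 6.988 × €0.747/therm = €5.22

€5.22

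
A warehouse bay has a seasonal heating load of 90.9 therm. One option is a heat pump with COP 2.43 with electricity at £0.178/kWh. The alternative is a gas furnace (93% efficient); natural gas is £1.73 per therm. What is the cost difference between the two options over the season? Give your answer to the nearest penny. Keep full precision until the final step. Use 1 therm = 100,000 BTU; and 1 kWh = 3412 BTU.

Heat load = 90.9 therm × 100,000 = 9,090,000 BTU
Gas: input = 9,090,000 / 0.93 = 9,774,194 BTU = 97.74 therm → 97.74 × £1.73 = £169.09
Heat pump: 9,090,000 BTU / 3412 = 2,664 kWh heat; / 2.43 = 1,096 kWh in → × £0.178 = £195.15
Difference = |£169.09 − £195.15| = £26.06

£26.06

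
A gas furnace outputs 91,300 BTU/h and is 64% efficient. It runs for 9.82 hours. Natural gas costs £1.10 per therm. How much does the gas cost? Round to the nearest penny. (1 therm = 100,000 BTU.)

£15.41

Heat delivered = 91,300 BTU/h × 9.82 h = 896,566 BTU
Gas input = 896,566 / 0.64 = 1,400,884 BTU
= 1,400,884 / 100,000 = 14.01 therm
Cost = 14.01 × £1.10/therm = £15.41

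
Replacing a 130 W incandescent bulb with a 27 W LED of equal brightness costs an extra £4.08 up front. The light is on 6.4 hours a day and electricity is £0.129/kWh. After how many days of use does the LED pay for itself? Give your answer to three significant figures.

Power saved = 130 − 27 = 103 W
Daily energy saved = 103 W × 6.4 h = 659.2 Wh = 0.6592 kWh
Daily savings = 0.6592 × £0.129 = £0.0850
Payback = £4.08 / £0.0850 per day = 47.98 days

48 days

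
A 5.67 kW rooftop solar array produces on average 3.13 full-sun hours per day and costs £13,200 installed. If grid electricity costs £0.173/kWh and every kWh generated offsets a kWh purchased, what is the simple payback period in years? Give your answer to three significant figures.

Daily generation = 5.67 kW × 3.13 h = 17.75 kWh
Annual generation = 17.75 × 365 = 6477.7 kWh
Annual savings = 6477.7 × £0.173 = £1,120.64
Payback = £13,200 / £1,120.64 = 11.8 years

11.8 years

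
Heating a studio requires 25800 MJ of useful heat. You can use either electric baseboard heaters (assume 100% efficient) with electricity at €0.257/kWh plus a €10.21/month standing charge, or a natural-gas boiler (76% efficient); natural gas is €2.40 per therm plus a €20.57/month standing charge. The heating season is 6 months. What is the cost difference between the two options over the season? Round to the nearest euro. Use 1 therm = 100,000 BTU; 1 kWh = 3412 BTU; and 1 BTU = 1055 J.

€1008

Heat load = 25800 MJ = 25,800,000,000 J / 1055 = 24,454,976 BTU
Gas: input = 24,454,976 / 0.76 = 32,177,600 BTU = 321.8 therm → 321.8 × €2.40 = €772.26; + 6 × €20.57 standing = €895.68
Electric: 24,454,976 BTU / 3412 = 7,167 kWh → × €0.257 = €1,842.01; + 6 × €10.21 standing = €1,903.27
Difference = |€895.68 − €1,903.27| = €1,007.58 ≈ €1008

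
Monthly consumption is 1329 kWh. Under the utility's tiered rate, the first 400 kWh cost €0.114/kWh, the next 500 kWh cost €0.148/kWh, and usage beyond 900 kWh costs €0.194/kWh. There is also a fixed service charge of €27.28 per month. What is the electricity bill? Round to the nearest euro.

€230

First 400 kWh × €0.114 = €45.60
Next 500 kWh × €0.148 = €74.00
Remaining 429 kWh × €0.194 = €83.23
Energy charge = €202.83; + service €27.28 = €230.11 ≈ €230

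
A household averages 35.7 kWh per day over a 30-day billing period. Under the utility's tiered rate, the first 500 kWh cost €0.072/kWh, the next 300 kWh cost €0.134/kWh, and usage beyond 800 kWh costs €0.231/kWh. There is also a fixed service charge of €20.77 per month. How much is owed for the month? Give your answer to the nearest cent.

Usage = 35.7 kWh/day × 30 days = 1071 kWh
First 500 kWh × €0.072 = €36.00
Next 300 kWh × €0.134 = €40.20
Remaining 271 kWh × €0.231 = €62.60
Energy charge = €138.80; + service €20.77 = €159.57

€159.57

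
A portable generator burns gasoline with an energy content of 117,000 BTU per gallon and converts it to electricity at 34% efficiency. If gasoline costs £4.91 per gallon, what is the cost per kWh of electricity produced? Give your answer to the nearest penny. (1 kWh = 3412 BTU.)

£0.42

Electrical output per gallon = 117,000 BTU × 0.34 / 3412 BTU/kWh = 11.66 kWh
Cost per kWh = £4.91 / 11.66 kWh = £0.421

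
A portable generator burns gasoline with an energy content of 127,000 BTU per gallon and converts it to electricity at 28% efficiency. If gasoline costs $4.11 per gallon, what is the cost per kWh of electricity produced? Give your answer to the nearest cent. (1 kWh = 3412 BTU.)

$0.39

Electrical output per gallon = 127,000 BTU × 0.28 / 3412 BTU/kWh = 10.42 kWh
Cost per kWh = $4.11 / 10.42 kWh = $0.394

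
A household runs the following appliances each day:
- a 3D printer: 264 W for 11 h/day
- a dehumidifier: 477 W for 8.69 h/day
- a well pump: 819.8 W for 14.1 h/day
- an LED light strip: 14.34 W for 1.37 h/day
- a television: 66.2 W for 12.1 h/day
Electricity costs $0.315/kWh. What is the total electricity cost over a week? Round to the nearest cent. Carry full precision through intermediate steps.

3D printer: 264 W × 11 h × 7 d = 20,328 Wh = 20.33 kWh
dehumidifier: 477 W × 8.69 h × 7 d = 29,016 Wh = 29.02 kWh
well pump: 819.8 W × 14.1 h × 7 d = 80,914 Wh = 80.91 kWh
LED light strip: 14.34 W × 1.37 h × 7 d = 138 Wh = 0.1375 kWh
television: 66.2 W × 12.1 h × 7 d = 5,607 Wh = 5.607 kWh
Total energy = 20.33 + 29.02 + 80.91 + 0.1375 + 5.607 = 136 kWh
Cost = 136 kWh × $0.315 = $42.84

$42.84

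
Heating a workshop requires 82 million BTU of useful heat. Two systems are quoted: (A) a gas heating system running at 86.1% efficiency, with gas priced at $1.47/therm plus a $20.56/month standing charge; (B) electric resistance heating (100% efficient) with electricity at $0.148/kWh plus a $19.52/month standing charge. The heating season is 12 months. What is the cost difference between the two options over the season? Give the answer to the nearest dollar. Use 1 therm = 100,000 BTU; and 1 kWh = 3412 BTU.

Heat load = 82 × 10⁶ BTU = 82,000,000 BTU
Gas: input = 82,000,000 / 0.861 = 95,238,095 BTU = 952.4 therm → 952.4 × $1.47 = $1,400.00; + 12 × $20.56 standing = $1,646.72
Electric: 82,000,000 BTU / 3412 = 24,030 kWh → × $0.148 = $3,556.86; + 12 × $19.52 standing = $3,791.10
Difference = |$1,646.72 − $3,791.10| = $2,144.38 ≈ $2144

$2144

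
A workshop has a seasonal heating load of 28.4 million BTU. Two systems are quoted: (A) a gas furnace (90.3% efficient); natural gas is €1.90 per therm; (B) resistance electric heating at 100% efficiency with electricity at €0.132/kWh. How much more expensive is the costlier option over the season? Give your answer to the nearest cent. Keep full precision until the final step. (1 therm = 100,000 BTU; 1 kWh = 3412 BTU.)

Heat load = 28.4 × 10⁶ BTU = 28,400,000 BTU
Gas: input = 28,400,000 / 0.903 = 31,450,720 BTU = 314.5 therm → 314.5 × €1.90 = €597.56
Electric: 28,400,000 BTU / 3412 = 8,324 kWh → × €0.132 = €1,098.71
Difference = |€597.56 − €1,098.71| = €501.15

€501.15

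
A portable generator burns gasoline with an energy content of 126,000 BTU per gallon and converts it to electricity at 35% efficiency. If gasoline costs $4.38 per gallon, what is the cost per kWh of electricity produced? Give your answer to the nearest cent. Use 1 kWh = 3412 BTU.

Electrical output per gallon = 126,000 BTU × 0.35 / 3412 BTU/kWh = 12.92 kWh
Cost per kWh = $4.38 / 12.92 kWh = $0.339

$0.34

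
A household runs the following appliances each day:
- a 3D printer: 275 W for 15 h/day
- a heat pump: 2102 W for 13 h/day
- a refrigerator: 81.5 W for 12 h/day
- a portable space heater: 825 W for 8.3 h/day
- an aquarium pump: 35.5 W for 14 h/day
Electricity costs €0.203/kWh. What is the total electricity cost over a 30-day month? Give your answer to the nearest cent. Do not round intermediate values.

3D printer: 275 W × 15 h × 30 d = 123,750 Wh = 123.8 kWh
heat pump: 2102 W × 13 h × 30 d = 819,780 Wh = 819.8 kWh
refrigerator: 81.5 W × 12 h × 30 d = 29,340 Wh = 29.34 kWh
portable space heater: 825 W × 8.3 h × 30 d = 205,425 Wh = 205.4 kWh
aquarium pump: 35.5 W × 14 h × 30 d = 14,910 Wh = 14.91 kWh
Total energy = 123.8 + 819.8 + 29.34 + 205.4 + 14.91 = 1,193 kWh
Cost = 1,193 kWh × €0.203 = €242.22

€242.22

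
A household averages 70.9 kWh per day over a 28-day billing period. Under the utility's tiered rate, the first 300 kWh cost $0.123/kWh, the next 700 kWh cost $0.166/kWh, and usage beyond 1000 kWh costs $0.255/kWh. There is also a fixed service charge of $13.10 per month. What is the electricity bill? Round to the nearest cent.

Usage = 70.9 kWh/day × 28 days = 1985.2 kWh
First 300 kWh × $0.123 = $36.90
Next 700 kWh × $0.166 = $116.20
Remaining 985.2 kWh × $0.255 = $251.23
Energy charge = $404.33; + service $13.10 = $417.43

$417.43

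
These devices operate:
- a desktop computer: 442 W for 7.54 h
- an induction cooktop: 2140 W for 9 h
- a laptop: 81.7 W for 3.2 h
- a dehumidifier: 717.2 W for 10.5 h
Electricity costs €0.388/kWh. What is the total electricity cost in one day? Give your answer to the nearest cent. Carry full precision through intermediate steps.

desktop computer: 442 W × 7.54 h = 3,333 Wh = 3.333 kWh
induction cooktop: 2140 W × 9 h = 19,260 Wh = 19.26 kWh
laptop: 81.7 W × 3.2 h = 261 Wh = 0.2614 kWh
dehumidifier: 717.2 W × 10.5 h = 7,531 Wh = 7.531 kWh
Total energy = 3.333 + 19.26 + 0.2614 + 7.531 = 30.38 kWh
Cost = 30.38 kWh × €0.388 = €11.79

€11.79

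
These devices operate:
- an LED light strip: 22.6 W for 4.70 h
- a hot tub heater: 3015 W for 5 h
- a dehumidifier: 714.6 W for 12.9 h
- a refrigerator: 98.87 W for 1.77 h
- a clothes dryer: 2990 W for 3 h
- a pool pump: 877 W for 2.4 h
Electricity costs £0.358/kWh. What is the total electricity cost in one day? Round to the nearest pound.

£13

LED light strip: 22.6 W × 4.70 h = 106 Wh = 0.1062 kWh
hot tub heater: 3015 W × 5 h = 15,075 Wh = 15.07 kWh
dehumidifier: 714.6 W × 12.9 h = 9,218 Wh = 9.218 kWh
refrigerator: 98.87 W × 1.77 h = 175 Wh = 0.175 kWh
clothes dryer: 2990 W × 3 h = 8,970 Wh = 8.97 kWh
pool pump: 877 W × 2.4 h = 2,105 Wh = 2.105 kWh
Total energy = 0.1062 + 15.07 + 9.218 + 0.175 + 8.97 + 2.105 = 35.65 kWh
Cost = 35.65 kWh × £0.358 = £12.76 ≈ £13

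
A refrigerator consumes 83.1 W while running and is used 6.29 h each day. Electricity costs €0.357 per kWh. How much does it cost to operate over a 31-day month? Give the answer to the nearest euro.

€6

Energy = 83.1 W × 6.29 h/day × 31 days = 16,204 Wh = 16.2 kWh
Cost = 16.2 kWh × €0.357/kWh = €5.78 ≈ €6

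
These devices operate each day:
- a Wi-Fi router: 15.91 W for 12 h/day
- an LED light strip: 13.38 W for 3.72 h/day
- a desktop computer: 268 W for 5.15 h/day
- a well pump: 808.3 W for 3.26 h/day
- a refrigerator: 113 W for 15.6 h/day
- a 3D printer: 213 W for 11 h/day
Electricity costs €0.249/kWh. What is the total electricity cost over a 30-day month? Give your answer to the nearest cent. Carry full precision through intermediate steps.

€62.46

Wi-Fi router: 15.91 W × 12 h × 30 d = 5,728 Wh = 5.728 kWh
LED light strip: 13.38 W × 3.72 h × 30 d = 1,493 Wh = 1.493 kWh
desktop computer: 268 W × 5.15 h × 30 d = 41,406 Wh = 41.41 kWh
well pump: 808.3 W × 3.26 h × 30 d = 79,052 Wh = 79.05 kWh
refrigerator: 113 W × 15.6 h × 30 d = 52,884 Wh = 52.88 kWh
3D printer: 213 W × 11 h × 30 d = 70,290 Wh = 70.29 kWh
Total energy = 5.728 + 1.493 + 41.41 + 79.05 + 52.88 + 70.29 = 250.9 kWh
Cost = 250.9 kWh × €0.249 = €62.46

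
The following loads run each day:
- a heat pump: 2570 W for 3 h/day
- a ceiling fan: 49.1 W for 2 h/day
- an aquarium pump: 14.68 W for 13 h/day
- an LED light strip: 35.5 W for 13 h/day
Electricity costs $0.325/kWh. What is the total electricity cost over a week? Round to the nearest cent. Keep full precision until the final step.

heat pump: 2570 W × 3 h × 7 d = 53,970 Wh = 53.97 kWh
ceiling fan: 49.1 W × 2 h × 7 d = 687 Wh = 0.6874 kWh
aquarium pump: 14.68 W × 13 h × 7 d = 1,336 Wh = 1.336 kWh
LED light strip: 35.5 W × 13 h × 7 d = 3,230 Wh = 3.231 kWh
Total energy = 53.97 + 0.6874 + 1.336 + 3.231 = 59.22 kWh
Cost = 59.22 kWh × $0.325 = $19.25

$19.25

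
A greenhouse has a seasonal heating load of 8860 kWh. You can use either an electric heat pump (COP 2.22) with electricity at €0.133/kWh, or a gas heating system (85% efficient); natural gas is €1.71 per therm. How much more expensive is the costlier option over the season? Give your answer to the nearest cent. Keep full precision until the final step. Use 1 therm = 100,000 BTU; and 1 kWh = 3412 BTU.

€77.36

Heat load = 8860 kWh × 3412 = 30,230,320 BTU
Gas: input = 30,230,320 / 0.85 = 35,565,082 BTU = 355.7 therm → 355.7 × €1.71 = €608.16
Heat pump: 30,230,320 BTU / 3412 = 8,860 kWh heat; / 2.22 = 3,991 kWh in → × €0.133 = €530.80
Difference = |€608.16 − €530.80| = €77.36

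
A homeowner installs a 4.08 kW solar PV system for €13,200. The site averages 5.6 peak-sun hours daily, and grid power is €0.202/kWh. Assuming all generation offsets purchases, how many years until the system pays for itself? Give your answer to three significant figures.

Daily generation = 4.08 kW × 5.6 h = 22.85 kWh
Annual generation = 22.85 × 365 = 8339.5 kWh
Annual savings = 8339.5 × €0.202 = €1,684.58
Payback = €13,200 / €1,684.58 = 7.84 years

7.84 years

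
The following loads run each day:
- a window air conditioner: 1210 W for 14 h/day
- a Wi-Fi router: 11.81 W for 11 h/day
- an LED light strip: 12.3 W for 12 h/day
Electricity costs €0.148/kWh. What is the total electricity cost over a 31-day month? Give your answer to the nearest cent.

window air conditioner: 1210 W × 14 h × 31 d = 525,140 Wh = 525.1 kWh
Wi-Fi router: 11.81 W × 11 h × 31 d = 4,027 Wh = 4.027 kWh
LED light strip: 12.3 W × 12 h × 31 d = 4,576 Wh = 4.576 kWh
Total energy = 525.1 + 4.027 + 4.576 = 533.7 kWh
Cost = 533.7 kWh × €0.148 = €78.99

€78.99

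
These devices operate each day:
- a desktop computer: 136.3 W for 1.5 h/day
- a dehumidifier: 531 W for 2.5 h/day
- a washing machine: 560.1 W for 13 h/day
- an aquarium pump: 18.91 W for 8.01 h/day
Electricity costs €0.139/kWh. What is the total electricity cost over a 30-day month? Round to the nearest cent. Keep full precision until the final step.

desktop computer: 136.3 W × 1.5 h × 30 d = 6,134 Wh = 6.134 kWh
dehumidifier: 531 W × 2.5 h × 30 d = 39,825 Wh = 39.83 kWh
washing machine: 560.1 W × 13 h × 30 d = 218,439 Wh = 218.4 kWh
aquarium pump: 18.91 W × 8.01 h × 30 d = 4,544 Wh = 4.544 kWh
Total energy = 6.134 + 39.83 + 218.4 + 4.544 = 268.9 kWh
Cost = 268.9 kWh × €0.139 = €37.38

€37.38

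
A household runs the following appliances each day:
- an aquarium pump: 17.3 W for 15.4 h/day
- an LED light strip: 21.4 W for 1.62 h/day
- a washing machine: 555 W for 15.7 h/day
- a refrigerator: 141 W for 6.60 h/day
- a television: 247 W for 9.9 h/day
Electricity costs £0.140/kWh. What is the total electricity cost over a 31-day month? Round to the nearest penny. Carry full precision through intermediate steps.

aquarium pump: 17.3 W × 15.4 h × 31 d = 8,259 Wh = 8.259 kWh
LED light strip: 21.4 W × 1.62 h × 31 d = 1,075 Wh = 1.075 kWh
washing machine: 555 W × 15.7 h × 31 d = 270,118 Wh = 270.1 kWh
refrigerator: 141 W × 6.60 h × 31 d = 28,849 Wh = 28.85 kWh
television: 247 W × 9.9 h × 31 d = 75,804 Wh = 75.8 kWh
Total energy = 8.259 + 1.075 + 270.1 + 28.85 + 75.8 = 384.1 kWh
Cost = 384.1 kWh × £0.140 = £53.77

£53.77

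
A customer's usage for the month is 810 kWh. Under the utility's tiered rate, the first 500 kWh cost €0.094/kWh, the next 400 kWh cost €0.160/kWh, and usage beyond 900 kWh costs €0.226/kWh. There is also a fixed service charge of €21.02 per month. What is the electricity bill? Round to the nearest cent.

€117.62

First 500 kWh × €0.094 = €47.00
Next 310 kWh × €0.160 = €49.60
Remaining tier: 0 kWh (not reached)
Energy charge = €96.60; + service €21.02 = €117.62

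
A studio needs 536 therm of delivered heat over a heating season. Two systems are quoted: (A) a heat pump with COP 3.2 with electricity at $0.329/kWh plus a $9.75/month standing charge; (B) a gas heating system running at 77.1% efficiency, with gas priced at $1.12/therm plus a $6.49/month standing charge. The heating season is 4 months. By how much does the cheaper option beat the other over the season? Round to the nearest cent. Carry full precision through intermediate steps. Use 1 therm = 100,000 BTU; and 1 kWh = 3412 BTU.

Heat load = 536 therm × 100,000 = 53,600,000 BTU
Gas: input = 53,600,000 / 0.771 = 69,520,104 BTU = 695.2 therm → 695.2 × $1.12 = $778.63; + 4 × $6.49 standing = $804.59
Heat pump: 53,600,000 BTU / 3412 = 15,710 kWh heat; / 3.2 = 4,909 kWh in → × $0.329 = $1,615.11; + 4 × $9.75 standing = $1,654.11
Difference = |$804.59 − $1,654.11| = $849.52

$849.52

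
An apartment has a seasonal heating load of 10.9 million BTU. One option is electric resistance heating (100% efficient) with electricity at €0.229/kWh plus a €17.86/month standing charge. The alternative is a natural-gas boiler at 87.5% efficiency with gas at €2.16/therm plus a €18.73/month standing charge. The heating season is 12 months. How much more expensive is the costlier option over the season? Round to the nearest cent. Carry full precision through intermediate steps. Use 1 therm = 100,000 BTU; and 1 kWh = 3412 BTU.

Heat load = 10.9 × 10⁶ BTU = 10,900,000 BTU
Gas: input = 10,900,000 / 0.875 = 12,457,143 BTU = 124.6 therm → 124.6 × €2.16 = €269.07; + 12 × €18.73 standing = €493.83
Electric: 10,900,000 BTU / 3412 = 3,195 kWh → × €0.229 = €731.57; + 12 × €17.86 standing = €945.89
Difference = |€493.83 − €945.89| = €452.05

€452.05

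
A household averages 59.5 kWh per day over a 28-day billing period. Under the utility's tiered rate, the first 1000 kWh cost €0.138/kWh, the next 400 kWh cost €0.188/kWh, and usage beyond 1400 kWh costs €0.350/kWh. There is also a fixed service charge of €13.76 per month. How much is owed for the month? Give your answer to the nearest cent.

€320.06

Usage = 59.5 kWh/day × 28 days = 1666 kWh
First 1000 kWh × €0.138 = €138.00
Next 400 kWh × €0.188 = €75.20
Remaining 266 kWh × €0.350 = €93.10
Energy charge = €306.30; + service €13.76 = €320.06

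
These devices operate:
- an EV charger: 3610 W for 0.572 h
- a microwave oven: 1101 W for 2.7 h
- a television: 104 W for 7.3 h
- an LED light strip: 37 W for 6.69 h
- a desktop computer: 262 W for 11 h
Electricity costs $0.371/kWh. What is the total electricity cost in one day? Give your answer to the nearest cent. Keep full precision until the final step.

EV charger: 3610 W × 0.572 h = 2,065 Wh = 2.065 kWh
microwave oven: 1101 W × 2.7 h = 2,973 Wh = 2.973 kWh
television: 104 W × 7.3 h = 759 Wh = 0.7592 kWh
LED light strip: 37 W × 6.69 h = 248 Wh = 0.2475 kWh
desktop computer: 262 W × 11 h = 2,882 Wh = 2.882 kWh
Total energy = 2.065 + 2.973 + 0.7592 + 0.2475 + 2.882 = 8.926 kWh
Cost = 8.926 kWh × $0.371 = $3.31

$3.31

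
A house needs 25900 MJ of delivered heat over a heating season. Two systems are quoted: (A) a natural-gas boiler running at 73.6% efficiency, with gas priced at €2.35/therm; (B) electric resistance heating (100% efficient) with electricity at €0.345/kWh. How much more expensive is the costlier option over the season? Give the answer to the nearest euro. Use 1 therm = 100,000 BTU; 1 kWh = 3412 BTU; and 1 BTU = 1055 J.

€1698

Heat load = 25900 MJ = 25,900,000,000 J / 1055 = 24,549,763 BTU
Gas: input = 24,549,763 / 0.736 = 33,355,656 BTU = 333.6 therm → 333.6 × €2.35 = €783.86
Electric: 24,549,763 BTU / 3412 = 7,195 kWh → × €0.345 = €2,482.32
Difference = |€783.86 − €2,482.32| = €1,698.46 ≈ €1698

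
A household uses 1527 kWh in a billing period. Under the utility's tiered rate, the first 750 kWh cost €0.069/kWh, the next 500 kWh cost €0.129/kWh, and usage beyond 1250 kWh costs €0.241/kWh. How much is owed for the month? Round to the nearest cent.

First 750 kWh × €0.069 = €51.75
Next 500 kWh × €0.129 = €64.50
Remaining 277 kWh × €0.241 = €66.76
Total = €183.01

€183.01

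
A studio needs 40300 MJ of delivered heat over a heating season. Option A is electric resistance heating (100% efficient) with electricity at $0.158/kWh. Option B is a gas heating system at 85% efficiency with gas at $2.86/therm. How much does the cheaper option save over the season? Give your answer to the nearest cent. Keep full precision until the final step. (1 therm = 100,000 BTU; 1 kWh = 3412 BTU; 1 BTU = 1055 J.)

Heat load = 40300 MJ = 40,300,000,000 J / 1055 = 38,199,052 BTU
Gas: input = 38,199,052 / 0.85 = 44,940,061 BTU = 449.4 therm → 449.4 × $2.86 = $1,285.29
Electric: 38,199,052 BTU / 3412 = 11,200 kWh → × $0.158 = $1,768.89
Difference = |$1,285.29 − $1,768.89| = $483.60

$483.60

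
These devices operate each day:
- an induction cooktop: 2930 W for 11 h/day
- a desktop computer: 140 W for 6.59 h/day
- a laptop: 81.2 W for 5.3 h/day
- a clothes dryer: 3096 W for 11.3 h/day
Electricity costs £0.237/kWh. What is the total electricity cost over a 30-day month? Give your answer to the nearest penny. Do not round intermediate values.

£487.52

induction cooktop: 2930 W × 11 h × 30 d = 966,900 Wh = 966.9 kWh
desktop computer: 140 W × 6.59 h × 30 d = 27,678 Wh = 27.68 kWh
laptop: 81.2 W × 5.3 h × 30 d = 12,911 Wh = 12.91 kWh
clothes dryer: 3096 W × 11.3 h × 30 d = 1,049,544 Wh = 1,050 kWh
Total energy = 966.9 + 27.68 + 12.91 + 1,050 = 2,057 kWh
Cost = 2,057 kWh × £0.237 = £487.52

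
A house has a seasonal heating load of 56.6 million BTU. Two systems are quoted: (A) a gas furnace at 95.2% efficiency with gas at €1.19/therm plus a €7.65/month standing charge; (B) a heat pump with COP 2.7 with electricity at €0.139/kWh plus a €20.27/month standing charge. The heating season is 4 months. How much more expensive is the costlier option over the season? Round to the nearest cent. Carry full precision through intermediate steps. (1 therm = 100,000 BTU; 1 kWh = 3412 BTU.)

Heat load = 56.6 × 10⁶ BTU = 56,600,000 BTU
Gas: input = 56,600,000 / 0.952 = 59,453,782 BTU = 594.5 therm → 594.5 × €1.19 = €707.50; + 4 × €7.65 standing = €738.10
Heat pump: 56,600,000 BTU / 3412 = 16,590 kWh heat; / 2.7 = 6,144 kWh in → × €0.139 = €854.00; + 4 × €20.27 standing = €935.08
Difference = |€738.10 − €935.08| = €196.98

€196.98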